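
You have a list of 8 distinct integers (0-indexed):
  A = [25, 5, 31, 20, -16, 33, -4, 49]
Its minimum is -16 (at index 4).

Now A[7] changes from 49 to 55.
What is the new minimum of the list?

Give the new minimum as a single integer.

Old min = -16 (at index 4)
Change: A[7] 49 -> 55
Changed element was NOT the old min.
  New min = min(old_min, new_val) = min(-16, 55) = -16

Answer: -16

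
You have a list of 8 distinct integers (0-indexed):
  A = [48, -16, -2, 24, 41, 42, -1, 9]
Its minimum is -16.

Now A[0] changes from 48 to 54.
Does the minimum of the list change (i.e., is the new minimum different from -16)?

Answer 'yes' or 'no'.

Answer: no

Derivation:
Old min = -16
Change: A[0] 48 -> 54
Changed element was NOT the min; min changes only if 54 < -16.
New min = -16; changed? no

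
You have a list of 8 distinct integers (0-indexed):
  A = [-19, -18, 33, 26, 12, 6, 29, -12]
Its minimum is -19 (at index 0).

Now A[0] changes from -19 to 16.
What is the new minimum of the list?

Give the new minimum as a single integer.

Answer: -18

Derivation:
Old min = -19 (at index 0)
Change: A[0] -19 -> 16
Changed element WAS the min. Need to check: is 16 still <= all others?
  Min of remaining elements: -18
  New min = min(16, -18) = -18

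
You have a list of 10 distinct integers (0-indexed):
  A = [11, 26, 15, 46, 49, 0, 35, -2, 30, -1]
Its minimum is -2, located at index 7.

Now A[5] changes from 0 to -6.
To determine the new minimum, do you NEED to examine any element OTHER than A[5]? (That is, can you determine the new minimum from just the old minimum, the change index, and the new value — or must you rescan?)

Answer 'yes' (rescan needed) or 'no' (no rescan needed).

Old min = -2 at index 7
Change at index 5: 0 -> -6
Index 5 was NOT the min. New min = min(-2, -6). No rescan of other elements needed.
Needs rescan: no

Answer: no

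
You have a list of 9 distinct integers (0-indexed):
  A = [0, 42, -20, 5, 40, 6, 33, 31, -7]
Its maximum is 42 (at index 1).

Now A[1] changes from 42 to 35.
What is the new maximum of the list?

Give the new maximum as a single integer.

Answer: 40

Derivation:
Old max = 42 (at index 1)
Change: A[1] 42 -> 35
Changed element WAS the max -> may need rescan.
  Max of remaining elements: 40
  New max = max(35, 40) = 40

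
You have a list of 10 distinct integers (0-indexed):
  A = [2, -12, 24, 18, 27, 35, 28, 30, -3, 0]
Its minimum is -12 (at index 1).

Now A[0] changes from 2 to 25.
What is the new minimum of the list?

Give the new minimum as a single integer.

Old min = -12 (at index 1)
Change: A[0] 2 -> 25
Changed element was NOT the old min.
  New min = min(old_min, new_val) = min(-12, 25) = -12

Answer: -12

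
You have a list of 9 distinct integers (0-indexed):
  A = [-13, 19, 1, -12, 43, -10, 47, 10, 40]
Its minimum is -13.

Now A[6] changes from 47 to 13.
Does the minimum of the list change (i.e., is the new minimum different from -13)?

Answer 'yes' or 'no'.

Old min = -13
Change: A[6] 47 -> 13
Changed element was NOT the min; min changes only if 13 < -13.
New min = -13; changed? no

Answer: no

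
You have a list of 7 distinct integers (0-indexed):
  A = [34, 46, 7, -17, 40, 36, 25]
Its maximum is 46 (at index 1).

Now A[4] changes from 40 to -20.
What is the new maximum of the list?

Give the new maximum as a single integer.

Old max = 46 (at index 1)
Change: A[4] 40 -> -20
Changed element was NOT the old max.
  New max = max(old_max, new_val) = max(46, -20) = 46

Answer: 46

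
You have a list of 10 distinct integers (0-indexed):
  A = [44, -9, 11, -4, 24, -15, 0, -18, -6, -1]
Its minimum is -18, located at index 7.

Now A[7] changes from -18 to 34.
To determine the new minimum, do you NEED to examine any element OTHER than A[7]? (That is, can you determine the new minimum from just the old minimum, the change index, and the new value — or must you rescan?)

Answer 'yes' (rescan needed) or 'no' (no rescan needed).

Old min = -18 at index 7
Change at index 7: -18 -> 34
Index 7 WAS the min and new value 34 > old min -18. Must rescan other elements to find the new min.
Needs rescan: yes

Answer: yes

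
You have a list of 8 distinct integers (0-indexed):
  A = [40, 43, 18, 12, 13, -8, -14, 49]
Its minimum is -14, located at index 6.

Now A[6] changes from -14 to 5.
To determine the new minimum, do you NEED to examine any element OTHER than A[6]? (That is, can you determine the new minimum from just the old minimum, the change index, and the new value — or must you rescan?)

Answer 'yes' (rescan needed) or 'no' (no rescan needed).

Answer: yes

Derivation:
Old min = -14 at index 6
Change at index 6: -14 -> 5
Index 6 WAS the min and new value 5 > old min -14. Must rescan other elements to find the new min.
Needs rescan: yes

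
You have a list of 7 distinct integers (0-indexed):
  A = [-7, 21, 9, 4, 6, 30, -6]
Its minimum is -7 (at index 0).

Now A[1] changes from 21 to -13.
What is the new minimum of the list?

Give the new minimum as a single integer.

Old min = -7 (at index 0)
Change: A[1] 21 -> -13
Changed element was NOT the old min.
  New min = min(old_min, new_val) = min(-7, -13) = -13

Answer: -13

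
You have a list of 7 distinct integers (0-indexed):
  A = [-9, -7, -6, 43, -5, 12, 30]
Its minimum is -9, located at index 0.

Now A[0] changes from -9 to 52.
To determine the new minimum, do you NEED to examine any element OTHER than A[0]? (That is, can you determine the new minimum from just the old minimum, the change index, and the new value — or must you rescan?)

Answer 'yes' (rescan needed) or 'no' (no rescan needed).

Old min = -9 at index 0
Change at index 0: -9 -> 52
Index 0 WAS the min and new value 52 > old min -9. Must rescan other elements to find the new min.
Needs rescan: yes

Answer: yes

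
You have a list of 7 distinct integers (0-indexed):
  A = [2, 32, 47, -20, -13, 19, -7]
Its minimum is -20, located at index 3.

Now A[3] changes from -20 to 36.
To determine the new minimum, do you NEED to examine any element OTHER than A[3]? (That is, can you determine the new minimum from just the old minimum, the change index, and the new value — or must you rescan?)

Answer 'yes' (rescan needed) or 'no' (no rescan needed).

Answer: yes

Derivation:
Old min = -20 at index 3
Change at index 3: -20 -> 36
Index 3 WAS the min and new value 36 > old min -20. Must rescan other elements to find the new min.
Needs rescan: yes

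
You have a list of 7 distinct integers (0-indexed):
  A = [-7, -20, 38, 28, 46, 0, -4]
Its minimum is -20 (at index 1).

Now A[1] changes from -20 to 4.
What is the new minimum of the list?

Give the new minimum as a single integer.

Answer: -7

Derivation:
Old min = -20 (at index 1)
Change: A[1] -20 -> 4
Changed element WAS the min. Need to check: is 4 still <= all others?
  Min of remaining elements: -7
  New min = min(4, -7) = -7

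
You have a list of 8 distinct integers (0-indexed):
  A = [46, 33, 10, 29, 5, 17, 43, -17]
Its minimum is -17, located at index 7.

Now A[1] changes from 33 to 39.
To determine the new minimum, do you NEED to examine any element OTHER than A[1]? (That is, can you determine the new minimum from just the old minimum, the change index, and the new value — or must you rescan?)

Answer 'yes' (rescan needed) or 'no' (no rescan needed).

Answer: no

Derivation:
Old min = -17 at index 7
Change at index 1: 33 -> 39
Index 1 was NOT the min. New min = min(-17, 39). No rescan of other elements needed.
Needs rescan: no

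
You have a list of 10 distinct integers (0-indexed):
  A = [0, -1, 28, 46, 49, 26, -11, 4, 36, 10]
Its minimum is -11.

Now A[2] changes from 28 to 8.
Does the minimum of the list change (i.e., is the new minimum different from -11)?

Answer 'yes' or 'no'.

Answer: no

Derivation:
Old min = -11
Change: A[2] 28 -> 8
Changed element was NOT the min; min changes only if 8 < -11.
New min = -11; changed? no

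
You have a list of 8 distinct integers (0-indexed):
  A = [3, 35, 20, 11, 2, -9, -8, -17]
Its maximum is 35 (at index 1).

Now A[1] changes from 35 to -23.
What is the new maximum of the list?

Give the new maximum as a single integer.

Answer: 20

Derivation:
Old max = 35 (at index 1)
Change: A[1] 35 -> -23
Changed element WAS the max -> may need rescan.
  Max of remaining elements: 20
  New max = max(-23, 20) = 20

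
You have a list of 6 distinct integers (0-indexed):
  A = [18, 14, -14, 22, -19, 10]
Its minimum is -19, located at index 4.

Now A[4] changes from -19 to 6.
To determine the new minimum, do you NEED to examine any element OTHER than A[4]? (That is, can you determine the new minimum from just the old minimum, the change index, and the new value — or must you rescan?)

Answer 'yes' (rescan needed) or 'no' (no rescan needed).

Answer: yes

Derivation:
Old min = -19 at index 4
Change at index 4: -19 -> 6
Index 4 WAS the min and new value 6 > old min -19. Must rescan other elements to find the new min.
Needs rescan: yes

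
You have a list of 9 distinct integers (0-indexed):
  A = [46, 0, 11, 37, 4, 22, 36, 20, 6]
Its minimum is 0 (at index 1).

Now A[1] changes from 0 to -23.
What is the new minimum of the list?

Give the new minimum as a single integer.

Answer: -23

Derivation:
Old min = 0 (at index 1)
Change: A[1] 0 -> -23
Changed element WAS the min. Need to check: is -23 still <= all others?
  Min of remaining elements: 4
  New min = min(-23, 4) = -23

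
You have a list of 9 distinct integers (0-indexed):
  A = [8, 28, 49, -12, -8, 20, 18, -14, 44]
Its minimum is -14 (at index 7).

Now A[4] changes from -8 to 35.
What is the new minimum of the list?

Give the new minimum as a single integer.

Answer: -14

Derivation:
Old min = -14 (at index 7)
Change: A[4] -8 -> 35
Changed element was NOT the old min.
  New min = min(old_min, new_val) = min(-14, 35) = -14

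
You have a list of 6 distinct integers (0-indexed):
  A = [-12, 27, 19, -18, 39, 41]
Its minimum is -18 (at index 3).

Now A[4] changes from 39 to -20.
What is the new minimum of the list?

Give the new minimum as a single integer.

Old min = -18 (at index 3)
Change: A[4] 39 -> -20
Changed element was NOT the old min.
  New min = min(old_min, new_val) = min(-18, -20) = -20

Answer: -20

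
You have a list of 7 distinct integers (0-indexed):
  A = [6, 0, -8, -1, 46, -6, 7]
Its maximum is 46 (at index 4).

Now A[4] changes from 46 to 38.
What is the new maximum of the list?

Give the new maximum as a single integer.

Old max = 46 (at index 4)
Change: A[4] 46 -> 38
Changed element WAS the max -> may need rescan.
  Max of remaining elements: 7
  New max = max(38, 7) = 38

Answer: 38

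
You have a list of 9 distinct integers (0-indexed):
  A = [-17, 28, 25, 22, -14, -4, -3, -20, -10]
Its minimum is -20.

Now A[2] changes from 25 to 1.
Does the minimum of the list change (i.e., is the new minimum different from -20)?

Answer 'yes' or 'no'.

Answer: no

Derivation:
Old min = -20
Change: A[2] 25 -> 1
Changed element was NOT the min; min changes only if 1 < -20.
New min = -20; changed? no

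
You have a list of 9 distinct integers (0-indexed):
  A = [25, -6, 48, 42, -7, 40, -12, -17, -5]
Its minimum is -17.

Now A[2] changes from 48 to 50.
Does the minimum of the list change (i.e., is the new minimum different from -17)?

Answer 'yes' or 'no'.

Old min = -17
Change: A[2] 48 -> 50
Changed element was NOT the min; min changes only if 50 < -17.
New min = -17; changed? no

Answer: no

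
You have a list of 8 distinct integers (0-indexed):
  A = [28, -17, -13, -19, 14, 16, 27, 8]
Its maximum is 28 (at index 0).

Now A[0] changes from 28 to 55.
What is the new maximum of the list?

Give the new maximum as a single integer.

Old max = 28 (at index 0)
Change: A[0] 28 -> 55
Changed element WAS the max -> may need rescan.
  Max of remaining elements: 27
  New max = max(55, 27) = 55

Answer: 55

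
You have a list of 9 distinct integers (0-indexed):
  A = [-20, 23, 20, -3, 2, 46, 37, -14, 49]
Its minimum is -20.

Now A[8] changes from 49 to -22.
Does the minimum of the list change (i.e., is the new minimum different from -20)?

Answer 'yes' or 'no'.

Old min = -20
Change: A[8] 49 -> -22
Changed element was NOT the min; min changes only if -22 < -20.
New min = -22; changed? yes

Answer: yes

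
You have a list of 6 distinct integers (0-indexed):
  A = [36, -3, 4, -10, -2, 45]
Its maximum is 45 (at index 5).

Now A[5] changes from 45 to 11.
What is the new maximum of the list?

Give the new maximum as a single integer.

Answer: 36

Derivation:
Old max = 45 (at index 5)
Change: A[5] 45 -> 11
Changed element WAS the max -> may need rescan.
  Max of remaining elements: 36
  New max = max(11, 36) = 36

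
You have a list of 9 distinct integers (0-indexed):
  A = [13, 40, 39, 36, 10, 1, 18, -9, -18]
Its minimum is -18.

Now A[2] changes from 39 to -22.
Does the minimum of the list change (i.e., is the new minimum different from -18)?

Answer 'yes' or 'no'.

Answer: yes

Derivation:
Old min = -18
Change: A[2] 39 -> -22
Changed element was NOT the min; min changes only if -22 < -18.
New min = -22; changed? yes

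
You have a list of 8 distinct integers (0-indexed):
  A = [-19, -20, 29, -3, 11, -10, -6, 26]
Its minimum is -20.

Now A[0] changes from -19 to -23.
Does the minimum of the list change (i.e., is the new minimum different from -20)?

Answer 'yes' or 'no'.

Old min = -20
Change: A[0] -19 -> -23
Changed element was NOT the min; min changes only if -23 < -20.
New min = -23; changed? yes

Answer: yes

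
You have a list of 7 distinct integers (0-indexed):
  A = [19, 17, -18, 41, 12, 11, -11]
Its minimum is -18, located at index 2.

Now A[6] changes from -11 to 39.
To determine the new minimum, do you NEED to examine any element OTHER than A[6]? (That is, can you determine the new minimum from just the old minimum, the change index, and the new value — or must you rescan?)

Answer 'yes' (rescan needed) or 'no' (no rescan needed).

Old min = -18 at index 2
Change at index 6: -11 -> 39
Index 6 was NOT the min. New min = min(-18, 39). No rescan of other elements needed.
Needs rescan: no

Answer: no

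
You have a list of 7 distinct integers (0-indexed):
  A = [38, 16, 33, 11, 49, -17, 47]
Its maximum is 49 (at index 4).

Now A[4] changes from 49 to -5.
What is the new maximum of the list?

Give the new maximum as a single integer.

Old max = 49 (at index 4)
Change: A[4] 49 -> -5
Changed element WAS the max -> may need rescan.
  Max of remaining elements: 47
  New max = max(-5, 47) = 47

Answer: 47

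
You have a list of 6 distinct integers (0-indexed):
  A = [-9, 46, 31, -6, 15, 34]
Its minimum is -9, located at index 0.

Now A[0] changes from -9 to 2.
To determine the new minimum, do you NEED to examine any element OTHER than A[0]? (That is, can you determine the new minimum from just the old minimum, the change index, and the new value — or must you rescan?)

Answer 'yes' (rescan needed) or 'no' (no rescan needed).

Answer: yes

Derivation:
Old min = -9 at index 0
Change at index 0: -9 -> 2
Index 0 WAS the min and new value 2 > old min -9. Must rescan other elements to find the new min.
Needs rescan: yes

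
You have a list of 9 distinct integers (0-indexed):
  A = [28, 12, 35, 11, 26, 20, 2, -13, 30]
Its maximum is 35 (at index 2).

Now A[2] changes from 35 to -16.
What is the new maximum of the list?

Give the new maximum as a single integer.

Answer: 30

Derivation:
Old max = 35 (at index 2)
Change: A[2] 35 -> -16
Changed element WAS the max -> may need rescan.
  Max of remaining elements: 30
  New max = max(-16, 30) = 30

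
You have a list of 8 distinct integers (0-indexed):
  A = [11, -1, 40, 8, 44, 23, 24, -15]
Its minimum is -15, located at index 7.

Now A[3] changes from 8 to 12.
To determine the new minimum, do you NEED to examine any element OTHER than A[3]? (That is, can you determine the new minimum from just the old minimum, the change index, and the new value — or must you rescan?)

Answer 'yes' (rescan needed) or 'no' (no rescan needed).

Old min = -15 at index 7
Change at index 3: 8 -> 12
Index 3 was NOT the min. New min = min(-15, 12). No rescan of other elements needed.
Needs rescan: no

Answer: no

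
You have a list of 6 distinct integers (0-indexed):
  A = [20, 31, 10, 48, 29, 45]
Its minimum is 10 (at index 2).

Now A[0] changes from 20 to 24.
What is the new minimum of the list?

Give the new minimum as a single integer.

Answer: 10

Derivation:
Old min = 10 (at index 2)
Change: A[0] 20 -> 24
Changed element was NOT the old min.
  New min = min(old_min, new_val) = min(10, 24) = 10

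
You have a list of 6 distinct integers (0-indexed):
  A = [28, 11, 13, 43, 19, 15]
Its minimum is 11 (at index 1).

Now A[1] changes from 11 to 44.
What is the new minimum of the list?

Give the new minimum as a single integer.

Answer: 13

Derivation:
Old min = 11 (at index 1)
Change: A[1] 11 -> 44
Changed element WAS the min. Need to check: is 44 still <= all others?
  Min of remaining elements: 13
  New min = min(44, 13) = 13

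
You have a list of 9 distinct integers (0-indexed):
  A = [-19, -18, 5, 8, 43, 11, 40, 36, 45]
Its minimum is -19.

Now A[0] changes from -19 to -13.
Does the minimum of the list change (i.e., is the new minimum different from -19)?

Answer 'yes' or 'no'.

Old min = -19
Change: A[0] -19 -> -13
Changed element was the min; new min must be rechecked.
New min = -18; changed? yes

Answer: yes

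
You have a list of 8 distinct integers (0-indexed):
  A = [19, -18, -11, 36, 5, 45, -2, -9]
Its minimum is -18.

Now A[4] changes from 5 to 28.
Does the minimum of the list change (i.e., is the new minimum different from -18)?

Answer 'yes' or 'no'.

Answer: no

Derivation:
Old min = -18
Change: A[4] 5 -> 28
Changed element was NOT the min; min changes only if 28 < -18.
New min = -18; changed? no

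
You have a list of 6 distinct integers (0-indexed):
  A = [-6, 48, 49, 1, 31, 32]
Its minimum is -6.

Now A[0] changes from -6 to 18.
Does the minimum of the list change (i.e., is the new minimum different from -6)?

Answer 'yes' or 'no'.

Answer: yes

Derivation:
Old min = -6
Change: A[0] -6 -> 18
Changed element was the min; new min must be rechecked.
New min = 1; changed? yes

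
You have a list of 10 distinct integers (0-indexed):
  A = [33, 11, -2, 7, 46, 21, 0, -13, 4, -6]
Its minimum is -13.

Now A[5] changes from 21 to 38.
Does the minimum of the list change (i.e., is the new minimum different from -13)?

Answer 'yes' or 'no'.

Answer: no

Derivation:
Old min = -13
Change: A[5] 21 -> 38
Changed element was NOT the min; min changes only if 38 < -13.
New min = -13; changed? no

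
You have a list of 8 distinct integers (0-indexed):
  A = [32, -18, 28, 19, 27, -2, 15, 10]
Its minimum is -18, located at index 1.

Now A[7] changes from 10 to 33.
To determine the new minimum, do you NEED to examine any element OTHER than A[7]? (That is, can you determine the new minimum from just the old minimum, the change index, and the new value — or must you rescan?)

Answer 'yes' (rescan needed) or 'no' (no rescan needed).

Old min = -18 at index 1
Change at index 7: 10 -> 33
Index 7 was NOT the min. New min = min(-18, 33). No rescan of other elements needed.
Needs rescan: no

Answer: no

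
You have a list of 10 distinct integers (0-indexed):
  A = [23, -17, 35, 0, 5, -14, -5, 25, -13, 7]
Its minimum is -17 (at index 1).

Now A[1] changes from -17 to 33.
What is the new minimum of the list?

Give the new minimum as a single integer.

Answer: -14

Derivation:
Old min = -17 (at index 1)
Change: A[1] -17 -> 33
Changed element WAS the min. Need to check: is 33 still <= all others?
  Min of remaining elements: -14
  New min = min(33, -14) = -14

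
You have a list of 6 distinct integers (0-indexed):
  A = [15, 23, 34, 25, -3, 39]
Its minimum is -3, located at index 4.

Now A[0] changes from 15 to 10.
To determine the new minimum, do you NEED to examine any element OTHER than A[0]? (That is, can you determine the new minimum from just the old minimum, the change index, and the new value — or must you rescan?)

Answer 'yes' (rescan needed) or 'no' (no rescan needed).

Old min = -3 at index 4
Change at index 0: 15 -> 10
Index 0 was NOT the min. New min = min(-3, 10). No rescan of other elements needed.
Needs rescan: no

Answer: no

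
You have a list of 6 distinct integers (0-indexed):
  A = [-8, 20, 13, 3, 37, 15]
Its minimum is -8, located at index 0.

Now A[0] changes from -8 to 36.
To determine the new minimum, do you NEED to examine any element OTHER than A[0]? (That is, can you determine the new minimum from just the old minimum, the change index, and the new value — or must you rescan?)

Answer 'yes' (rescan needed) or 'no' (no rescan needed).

Answer: yes

Derivation:
Old min = -8 at index 0
Change at index 0: -8 -> 36
Index 0 WAS the min and new value 36 > old min -8. Must rescan other elements to find the new min.
Needs rescan: yes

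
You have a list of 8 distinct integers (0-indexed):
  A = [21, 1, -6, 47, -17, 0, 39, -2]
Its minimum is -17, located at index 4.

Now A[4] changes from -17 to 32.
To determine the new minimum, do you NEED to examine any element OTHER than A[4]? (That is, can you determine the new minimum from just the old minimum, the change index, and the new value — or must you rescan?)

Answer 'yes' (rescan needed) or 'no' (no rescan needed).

Answer: yes

Derivation:
Old min = -17 at index 4
Change at index 4: -17 -> 32
Index 4 WAS the min and new value 32 > old min -17. Must rescan other elements to find the new min.
Needs rescan: yes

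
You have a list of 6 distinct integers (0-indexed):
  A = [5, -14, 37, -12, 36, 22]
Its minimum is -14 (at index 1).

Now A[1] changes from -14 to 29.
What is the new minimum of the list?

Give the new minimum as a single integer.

Answer: -12

Derivation:
Old min = -14 (at index 1)
Change: A[1] -14 -> 29
Changed element WAS the min. Need to check: is 29 still <= all others?
  Min of remaining elements: -12
  New min = min(29, -12) = -12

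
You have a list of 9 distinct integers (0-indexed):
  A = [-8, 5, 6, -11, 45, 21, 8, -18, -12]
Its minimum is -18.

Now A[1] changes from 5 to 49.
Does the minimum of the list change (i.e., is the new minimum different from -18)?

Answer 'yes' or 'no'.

Answer: no

Derivation:
Old min = -18
Change: A[1] 5 -> 49
Changed element was NOT the min; min changes only if 49 < -18.
New min = -18; changed? no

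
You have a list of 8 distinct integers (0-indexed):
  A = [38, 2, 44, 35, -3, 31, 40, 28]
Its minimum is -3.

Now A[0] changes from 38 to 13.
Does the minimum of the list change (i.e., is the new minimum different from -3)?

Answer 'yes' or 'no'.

Old min = -3
Change: A[0] 38 -> 13
Changed element was NOT the min; min changes only if 13 < -3.
New min = -3; changed? no

Answer: no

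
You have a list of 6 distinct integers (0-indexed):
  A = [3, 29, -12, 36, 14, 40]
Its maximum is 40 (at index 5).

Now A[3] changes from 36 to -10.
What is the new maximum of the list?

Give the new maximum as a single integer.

Answer: 40

Derivation:
Old max = 40 (at index 5)
Change: A[3] 36 -> -10
Changed element was NOT the old max.
  New max = max(old_max, new_val) = max(40, -10) = 40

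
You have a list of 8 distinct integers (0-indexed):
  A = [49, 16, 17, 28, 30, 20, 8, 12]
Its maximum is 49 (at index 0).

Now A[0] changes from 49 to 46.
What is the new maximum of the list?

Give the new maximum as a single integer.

Answer: 46

Derivation:
Old max = 49 (at index 0)
Change: A[0] 49 -> 46
Changed element WAS the max -> may need rescan.
  Max of remaining elements: 30
  New max = max(46, 30) = 46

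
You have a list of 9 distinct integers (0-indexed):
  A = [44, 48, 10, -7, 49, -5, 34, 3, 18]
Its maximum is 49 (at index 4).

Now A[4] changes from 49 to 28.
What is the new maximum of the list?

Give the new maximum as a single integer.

Answer: 48

Derivation:
Old max = 49 (at index 4)
Change: A[4] 49 -> 28
Changed element WAS the max -> may need rescan.
  Max of remaining elements: 48
  New max = max(28, 48) = 48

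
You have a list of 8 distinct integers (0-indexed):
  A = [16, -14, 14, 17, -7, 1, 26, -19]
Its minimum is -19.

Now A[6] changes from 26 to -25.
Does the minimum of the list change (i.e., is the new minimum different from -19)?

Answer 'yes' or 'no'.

Old min = -19
Change: A[6] 26 -> -25
Changed element was NOT the min; min changes only if -25 < -19.
New min = -25; changed? yes

Answer: yes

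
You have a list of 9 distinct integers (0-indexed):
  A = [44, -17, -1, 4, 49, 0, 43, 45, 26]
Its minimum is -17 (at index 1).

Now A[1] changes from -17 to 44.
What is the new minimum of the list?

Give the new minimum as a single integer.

Answer: -1

Derivation:
Old min = -17 (at index 1)
Change: A[1] -17 -> 44
Changed element WAS the min. Need to check: is 44 still <= all others?
  Min of remaining elements: -1
  New min = min(44, -1) = -1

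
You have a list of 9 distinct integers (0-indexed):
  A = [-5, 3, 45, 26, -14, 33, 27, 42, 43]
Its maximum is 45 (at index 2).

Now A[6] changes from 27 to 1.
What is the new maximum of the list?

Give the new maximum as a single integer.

Old max = 45 (at index 2)
Change: A[6] 27 -> 1
Changed element was NOT the old max.
  New max = max(old_max, new_val) = max(45, 1) = 45

Answer: 45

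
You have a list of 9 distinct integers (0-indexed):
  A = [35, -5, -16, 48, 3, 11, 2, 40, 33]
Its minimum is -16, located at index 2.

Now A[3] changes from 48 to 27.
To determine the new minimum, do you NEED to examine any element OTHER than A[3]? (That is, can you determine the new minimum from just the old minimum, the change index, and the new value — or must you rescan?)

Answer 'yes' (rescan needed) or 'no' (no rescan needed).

Old min = -16 at index 2
Change at index 3: 48 -> 27
Index 3 was NOT the min. New min = min(-16, 27). No rescan of other elements needed.
Needs rescan: no

Answer: no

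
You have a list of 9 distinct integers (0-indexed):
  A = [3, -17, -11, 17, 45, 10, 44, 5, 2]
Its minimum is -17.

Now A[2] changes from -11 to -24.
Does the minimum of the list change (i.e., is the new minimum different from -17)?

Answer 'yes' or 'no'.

Old min = -17
Change: A[2] -11 -> -24
Changed element was NOT the min; min changes only if -24 < -17.
New min = -24; changed? yes

Answer: yes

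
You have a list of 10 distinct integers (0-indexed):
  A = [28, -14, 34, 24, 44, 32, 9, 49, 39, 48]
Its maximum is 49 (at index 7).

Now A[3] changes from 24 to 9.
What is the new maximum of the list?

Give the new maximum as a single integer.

Answer: 49

Derivation:
Old max = 49 (at index 7)
Change: A[3] 24 -> 9
Changed element was NOT the old max.
  New max = max(old_max, new_val) = max(49, 9) = 49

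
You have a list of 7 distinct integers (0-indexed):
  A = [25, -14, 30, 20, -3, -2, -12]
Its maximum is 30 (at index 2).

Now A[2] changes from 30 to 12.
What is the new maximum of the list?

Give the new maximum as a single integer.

Old max = 30 (at index 2)
Change: A[2] 30 -> 12
Changed element WAS the max -> may need rescan.
  Max of remaining elements: 25
  New max = max(12, 25) = 25

Answer: 25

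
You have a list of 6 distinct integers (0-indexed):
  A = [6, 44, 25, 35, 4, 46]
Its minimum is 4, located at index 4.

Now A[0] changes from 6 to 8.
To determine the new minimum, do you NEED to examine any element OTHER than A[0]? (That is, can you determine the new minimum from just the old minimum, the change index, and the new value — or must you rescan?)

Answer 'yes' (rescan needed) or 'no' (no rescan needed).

Old min = 4 at index 4
Change at index 0: 6 -> 8
Index 0 was NOT the min. New min = min(4, 8). No rescan of other elements needed.
Needs rescan: no

Answer: no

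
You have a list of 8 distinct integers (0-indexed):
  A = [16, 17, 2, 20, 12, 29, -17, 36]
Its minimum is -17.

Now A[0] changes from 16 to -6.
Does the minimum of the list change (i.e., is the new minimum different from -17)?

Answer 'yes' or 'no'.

Old min = -17
Change: A[0] 16 -> -6
Changed element was NOT the min; min changes only if -6 < -17.
New min = -17; changed? no

Answer: no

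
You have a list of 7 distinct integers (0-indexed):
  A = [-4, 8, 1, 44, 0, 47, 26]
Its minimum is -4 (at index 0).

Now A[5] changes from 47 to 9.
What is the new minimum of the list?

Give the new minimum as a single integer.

Answer: -4

Derivation:
Old min = -4 (at index 0)
Change: A[5] 47 -> 9
Changed element was NOT the old min.
  New min = min(old_min, new_val) = min(-4, 9) = -4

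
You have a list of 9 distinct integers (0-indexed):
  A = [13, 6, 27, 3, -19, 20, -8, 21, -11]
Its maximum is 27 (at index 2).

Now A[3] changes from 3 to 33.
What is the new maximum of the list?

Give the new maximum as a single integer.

Old max = 27 (at index 2)
Change: A[3] 3 -> 33
Changed element was NOT the old max.
  New max = max(old_max, new_val) = max(27, 33) = 33

Answer: 33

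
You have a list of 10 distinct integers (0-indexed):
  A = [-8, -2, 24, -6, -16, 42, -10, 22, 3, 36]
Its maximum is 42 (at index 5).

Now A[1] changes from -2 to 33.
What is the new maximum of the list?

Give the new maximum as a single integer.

Old max = 42 (at index 5)
Change: A[1] -2 -> 33
Changed element was NOT the old max.
  New max = max(old_max, new_val) = max(42, 33) = 42

Answer: 42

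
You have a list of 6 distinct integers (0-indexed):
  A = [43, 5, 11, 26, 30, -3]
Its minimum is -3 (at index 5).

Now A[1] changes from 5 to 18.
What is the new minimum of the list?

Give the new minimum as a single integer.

Old min = -3 (at index 5)
Change: A[1] 5 -> 18
Changed element was NOT the old min.
  New min = min(old_min, new_val) = min(-3, 18) = -3

Answer: -3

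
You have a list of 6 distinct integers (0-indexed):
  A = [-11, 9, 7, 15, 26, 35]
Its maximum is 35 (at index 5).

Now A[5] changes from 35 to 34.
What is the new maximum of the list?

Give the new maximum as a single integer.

Answer: 34

Derivation:
Old max = 35 (at index 5)
Change: A[5] 35 -> 34
Changed element WAS the max -> may need rescan.
  Max of remaining elements: 26
  New max = max(34, 26) = 34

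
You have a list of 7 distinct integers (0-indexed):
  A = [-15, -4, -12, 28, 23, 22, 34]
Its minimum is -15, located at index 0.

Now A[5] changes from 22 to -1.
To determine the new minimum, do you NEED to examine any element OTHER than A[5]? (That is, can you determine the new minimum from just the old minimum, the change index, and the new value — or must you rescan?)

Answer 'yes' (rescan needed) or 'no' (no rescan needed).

Old min = -15 at index 0
Change at index 5: 22 -> -1
Index 5 was NOT the min. New min = min(-15, -1). No rescan of other elements needed.
Needs rescan: no

Answer: no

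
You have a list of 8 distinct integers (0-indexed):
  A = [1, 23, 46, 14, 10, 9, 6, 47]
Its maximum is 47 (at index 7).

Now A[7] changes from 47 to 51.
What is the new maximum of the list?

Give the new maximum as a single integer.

Old max = 47 (at index 7)
Change: A[7] 47 -> 51
Changed element WAS the max -> may need rescan.
  Max of remaining elements: 46
  New max = max(51, 46) = 51

Answer: 51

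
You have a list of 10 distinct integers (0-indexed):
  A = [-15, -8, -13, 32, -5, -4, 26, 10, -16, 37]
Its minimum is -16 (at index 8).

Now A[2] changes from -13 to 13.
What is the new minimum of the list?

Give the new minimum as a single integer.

Old min = -16 (at index 8)
Change: A[2] -13 -> 13
Changed element was NOT the old min.
  New min = min(old_min, new_val) = min(-16, 13) = -16

Answer: -16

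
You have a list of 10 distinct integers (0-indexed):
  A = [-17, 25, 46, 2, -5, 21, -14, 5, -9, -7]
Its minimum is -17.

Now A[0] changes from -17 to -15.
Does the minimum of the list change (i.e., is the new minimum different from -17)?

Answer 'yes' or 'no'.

Answer: yes

Derivation:
Old min = -17
Change: A[0] -17 -> -15
Changed element was the min; new min must be rechecked.
New min = -15; changed? yes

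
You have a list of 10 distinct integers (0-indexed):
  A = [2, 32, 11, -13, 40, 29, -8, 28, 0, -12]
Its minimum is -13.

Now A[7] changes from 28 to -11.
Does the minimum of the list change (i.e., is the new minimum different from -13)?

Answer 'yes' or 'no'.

Old min = -13
Change: A[7] 28 -> -11
Changed element was NOT the min; min changes only if -11 < -13.
New min = -13; changed? no

Answer: no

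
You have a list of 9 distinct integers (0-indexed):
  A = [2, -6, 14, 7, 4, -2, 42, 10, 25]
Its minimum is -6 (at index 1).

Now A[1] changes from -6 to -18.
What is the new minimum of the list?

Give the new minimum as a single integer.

Answer: -18

Derivation:
Old min = -6 (at index 1)
Change: A[1] -6 -> -18
Changed element WAS the min. Need to check: is -18 still <= all others?
  Min of remaining elements: -2
  New min = min(-18, -2) = -18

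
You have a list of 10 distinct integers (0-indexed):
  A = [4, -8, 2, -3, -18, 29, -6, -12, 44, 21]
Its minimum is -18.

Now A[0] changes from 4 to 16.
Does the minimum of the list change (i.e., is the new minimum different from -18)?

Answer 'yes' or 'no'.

Old min = -18
Change: A[0] 4 -> 16
Changed element was NOT the min; min changes only if 16 < -18.
New min = -18; changed? no

Answer: no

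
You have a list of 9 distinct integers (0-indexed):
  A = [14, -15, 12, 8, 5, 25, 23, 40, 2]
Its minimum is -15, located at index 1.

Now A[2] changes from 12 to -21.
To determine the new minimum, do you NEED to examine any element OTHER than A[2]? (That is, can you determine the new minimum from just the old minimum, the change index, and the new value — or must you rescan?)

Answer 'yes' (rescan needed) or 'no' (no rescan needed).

Answer: no

Derivation:
Old min = -15 at index 1
Change at index 2: 12 -> -21
Index 2 was NOT the min. New min = min(-15, -21). No rescan of other elements needed.
Needs rescan: no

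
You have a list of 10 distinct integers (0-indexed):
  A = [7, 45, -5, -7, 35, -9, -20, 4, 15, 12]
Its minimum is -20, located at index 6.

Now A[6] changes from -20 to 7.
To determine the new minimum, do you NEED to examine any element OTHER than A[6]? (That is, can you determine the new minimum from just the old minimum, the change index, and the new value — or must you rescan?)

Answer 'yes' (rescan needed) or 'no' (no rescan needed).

Old min = -20 at index 6
Change at index 6: -20 -> 7
Index 6 WAS the min and new value 7 > old min -20. Must rescan other elements to find the new min.
Needs rescan: yes

Answer: yes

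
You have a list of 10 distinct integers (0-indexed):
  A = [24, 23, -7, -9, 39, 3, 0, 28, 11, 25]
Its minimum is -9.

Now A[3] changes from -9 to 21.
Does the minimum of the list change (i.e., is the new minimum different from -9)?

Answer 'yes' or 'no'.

Old min = -9
Change: A[3] -9 -> 21
Changed element was the min; new min must be rechecked.
New min = -7; changed? yes

Answer: yes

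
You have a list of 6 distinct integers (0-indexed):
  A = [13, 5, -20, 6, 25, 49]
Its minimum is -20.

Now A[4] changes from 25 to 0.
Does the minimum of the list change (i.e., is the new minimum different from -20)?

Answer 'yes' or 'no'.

Answer: no

Derivation:
Old min = -20
Change: A[4] 25 -> 0
Changed element was NOT the min; min changes only if 0 < -20.
New min = -20; changed? no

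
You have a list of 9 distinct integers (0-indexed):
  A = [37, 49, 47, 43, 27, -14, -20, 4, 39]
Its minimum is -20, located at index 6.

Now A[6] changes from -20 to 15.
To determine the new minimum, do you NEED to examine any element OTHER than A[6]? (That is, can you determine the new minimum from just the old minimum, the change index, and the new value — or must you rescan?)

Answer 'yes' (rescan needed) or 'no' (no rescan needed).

Answer: yes

Derivation:
Old min = -20 at index 6
Change at index 6: -20 -> 15
Index 6 WAS the min and new value 15 > old min -20. Must rescan other elements to find the new min.
Needs rescan: yes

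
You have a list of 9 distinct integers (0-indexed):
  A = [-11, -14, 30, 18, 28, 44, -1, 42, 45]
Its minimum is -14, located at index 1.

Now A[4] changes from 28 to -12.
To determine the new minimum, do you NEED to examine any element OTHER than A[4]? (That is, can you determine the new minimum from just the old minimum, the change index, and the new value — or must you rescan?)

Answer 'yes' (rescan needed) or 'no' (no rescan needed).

Old min = -14 at index 1
Change at index 4: 28 -> -12
Index 4 was NOT the min. New min = min(-14, -12). No rescan of other elements needed.
Needs rescan: no

Answer: no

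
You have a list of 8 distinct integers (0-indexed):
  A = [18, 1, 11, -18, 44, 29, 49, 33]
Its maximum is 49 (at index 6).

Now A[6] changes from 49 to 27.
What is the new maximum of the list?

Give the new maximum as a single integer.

Old max = 49 (at index 6)
Change: A[6] 49 -> 27
Changed element WAS the max -> may need rescan.
  Max of remaining elements: 44
  New max = max(27, 44) = 44

Answer: 44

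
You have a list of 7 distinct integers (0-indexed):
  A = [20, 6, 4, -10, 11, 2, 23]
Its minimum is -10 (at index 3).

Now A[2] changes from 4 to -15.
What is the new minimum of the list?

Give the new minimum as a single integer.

Old min = -10 (at index 3)
Change: A[2] 4 -> -15
Changed element was NOT the old min.
  New min = min(old_min, new_val) = min(-10, -15) = -15

Answer: -15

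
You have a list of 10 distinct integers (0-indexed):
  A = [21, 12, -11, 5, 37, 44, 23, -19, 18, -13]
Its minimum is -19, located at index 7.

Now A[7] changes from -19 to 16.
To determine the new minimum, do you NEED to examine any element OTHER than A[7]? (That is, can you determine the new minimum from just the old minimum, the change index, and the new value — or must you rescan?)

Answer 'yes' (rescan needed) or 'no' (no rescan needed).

Answer: yes

Derivation:
Old min = -19 at index 7
Change at index 7: -19 -> 16
Index 7 WAS the min and new value 16 > old min -19. Must rescan other elements to find the new min.
Needs rescan: yes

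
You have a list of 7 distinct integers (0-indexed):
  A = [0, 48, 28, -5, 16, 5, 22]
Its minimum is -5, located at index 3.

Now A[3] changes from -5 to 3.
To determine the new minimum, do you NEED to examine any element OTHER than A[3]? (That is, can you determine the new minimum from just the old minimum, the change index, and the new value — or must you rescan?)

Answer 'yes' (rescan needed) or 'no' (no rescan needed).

Old min = -5 at index 3
Change at index 3: -5 -> 3
Index 3 WAS the min and new value 3 > old min -5. Must rescan other elements to find the new min.
Needs rescan: yes

Answer: yes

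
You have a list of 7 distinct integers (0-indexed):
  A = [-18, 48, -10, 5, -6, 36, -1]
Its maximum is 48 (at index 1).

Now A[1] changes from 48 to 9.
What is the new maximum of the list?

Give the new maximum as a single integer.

Old max = 48 (at index 1)
Change: A[1] 48 -> 9
Changed element WAS the max -> may need rescan.
  Max of remaining elements: 36
  New max = max(9, 36) = 36

Answer: 36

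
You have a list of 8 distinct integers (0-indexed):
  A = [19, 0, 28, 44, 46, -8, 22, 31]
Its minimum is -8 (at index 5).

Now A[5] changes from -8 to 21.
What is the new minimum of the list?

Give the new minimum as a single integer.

Old min = -8 (at index 5)
Change: A[5] -8 -> 21
Changed element WAS the min. Need to check: is 21 still <= all others?
  Min of remaining elements: 0
  New min = min(21, 0) = 0

Answer: 0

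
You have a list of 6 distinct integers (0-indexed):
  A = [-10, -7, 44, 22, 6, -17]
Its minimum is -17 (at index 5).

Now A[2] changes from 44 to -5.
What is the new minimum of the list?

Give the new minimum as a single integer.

Answer: -17

Derivation:
Old min = -17 (at index 5)
Change: A[2] 44 -> -5
Changed element was NOT the old min.
  New min = min(old_min, new_val) = min(-17, -5) = -17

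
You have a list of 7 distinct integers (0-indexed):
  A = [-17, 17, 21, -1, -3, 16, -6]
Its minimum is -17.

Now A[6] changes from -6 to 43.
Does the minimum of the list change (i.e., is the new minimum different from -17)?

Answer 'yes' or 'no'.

Answer: no

Derivation:
Old min = -17
Change: A[6] -6 -> 43
Changed element was NOT the min; min changes only if 43 < -17.
New min = -17; changed? no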